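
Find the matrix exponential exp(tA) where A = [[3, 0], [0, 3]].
e^{tA} = [[e^{3*t}, 0], [0, e^{3*t}]]

A has Jordan form J = [[3, 0], [0, 3]] with A = PJP^{-1}, so e^{tA} = P e^{tJ} P^{-1}.

For a Jordan block J_k(λ), e^{tJ_k(λ)} = e^{λt} · (I + tN + t^2 N^2/2! + ... + t^{k-1} N^{k-1}/(k-1)!) where N is the nilpotent superdiagonal part.

Assembling the blocks and conjugating back gives the entries of e^{tA} as shown above.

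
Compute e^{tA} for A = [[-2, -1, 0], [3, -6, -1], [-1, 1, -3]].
A has Jordan form J = [[-4, 1, 0], [0, -4, 0], [0, 0, -3]] with A = PJP^{-1}, so e^{tA} = P e^{tJ} P^{-1}.

For a Jordan block J_k(λ), e^{tJ_k(λ)} = e^{λt} · (I + tN + t^2 N^2/2! + ... + t^{k-1} N^{k-1}/(k-1)!) where N is the nilpotent superdiagonal part.

Assembling the blocks and conjugating back gives the entries of e^{tA} as shown above.

e^{tA} = [[(t + e^{t})*e^{-4*t}, -t*e^{-4*t}, (-t + e^{t} - 1)*e^{-4*t}], [(2*t + e^{t} - 1)*e^{-4*t}, (1 - 2*t)*e^{-4*t}, (-2*t + e^{t} - 1)*e^{-4*t}], [-t*e^{-4*t}, t*e^{-4*t}, (t + 1)*e^{-4*t}]]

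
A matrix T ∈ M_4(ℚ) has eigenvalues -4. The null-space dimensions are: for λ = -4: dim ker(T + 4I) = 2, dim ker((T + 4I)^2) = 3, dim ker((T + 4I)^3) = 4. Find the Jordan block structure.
λ = -4: successive nullity increments [2, 1, 1] count blocks of size ≥ k; block sizes are [3, 1].

Jordan blocks: (-4, 3), (-4, 1)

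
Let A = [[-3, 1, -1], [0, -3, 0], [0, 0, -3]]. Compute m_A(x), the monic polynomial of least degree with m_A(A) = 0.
The characteristic polynomial factors as (x + 3)^3. The minimal polynomial is ∏(x - λ)^{k_λ} where k_λ is the size of the largest Jordan block at λ.

For λ = -3: rank(A + 3I) = 1, and the largest Jordan block has size 2 (the smallest k with rank((A + 3I)^k) = rank((A + 3I)^(k+1))).

So m_A(x) = (x + 3)^2.

m_A(x) = (x + 3)^2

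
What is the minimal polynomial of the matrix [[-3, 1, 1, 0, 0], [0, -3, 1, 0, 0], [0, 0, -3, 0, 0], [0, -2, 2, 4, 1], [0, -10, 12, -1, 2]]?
The characteristic polynomial factors as (x - 3)^2(x + 3)^3. The minimal polynomial is ∏(x - λ)^{k_λ} where k_λ is the size of the largest Jordan block at λ.

For λ = -3: rank(A + 3I) = 4, and the largest Jordan block has size 3 (the smallest k with rank((A + 3I)^k) = rank((A + 3I)^(k+1))).
For λ = 3: rank(A - 3I) = 4, and the largest Jordan block has size 2 (the smallest k with rank((A - 3I)^k) = rank((A - 3I)^(k+1))).

So m_A(x) = (x - 3)^2(x + 3)^3.

m_A(x) = (x - 3)^2(x + 3)^3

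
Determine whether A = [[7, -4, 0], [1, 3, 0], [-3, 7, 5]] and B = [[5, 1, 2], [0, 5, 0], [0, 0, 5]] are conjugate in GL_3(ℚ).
Both have characteristic polynomial (x - 5)^3, but the minimal polynomial of A is (x - 5)^3 while the minimal polynomial of B is (x - 5)^2. The minimal polynomial is a similarity invariant, so A and B are not similar.

No.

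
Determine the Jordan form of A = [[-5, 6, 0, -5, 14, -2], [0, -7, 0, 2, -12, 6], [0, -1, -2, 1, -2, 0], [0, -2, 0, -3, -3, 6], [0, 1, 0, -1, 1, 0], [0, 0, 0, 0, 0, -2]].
The characteristic polynomial is det(xI - A) = (x + 2)^4(x + 5)^2, so the eigenvalues are -5 (algebraic multiplicity 2), -2 (algebraic multiplicity 4).

For λ = -5: rank(A + 5I) = 5, rank((A + 5I)^2) = 4. The eigenspace has dimension 6 - 5 = 1, so there is 1 Jordan block; the rank sequence gives block sizes [2].

For λ = -2: rank(A + 2I) = 4, rank((A + 2I)^2) = 3, rank((A + 2I)^3) = 2. The eigenspace has dimension 6 - 4 = 2, so there are 2 Jordan blocks; the rank sequence gives block sizes [3, 1].

Assembling the blocks gives the Jordan form J above.

J = [[-5, 1, 0, 0, 0, 0], [0, -5, 0, 0, 0, 0], [0, 0, -2, 1, 0, 0], [0, 0, 0, -2, 1, 0], [0, 0, 0, 0, -2, 0], [0, 0, 0, 0, 0, -2]]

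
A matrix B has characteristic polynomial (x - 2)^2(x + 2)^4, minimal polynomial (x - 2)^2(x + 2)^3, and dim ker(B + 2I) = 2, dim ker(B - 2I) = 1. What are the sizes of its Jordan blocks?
λ = -2: algebraic multiplicity 4 (exponent in χ_B), largest block size 3 (exponent in m_B), 2 blocks (geometric multiplicity). These force block sizes [3, 1].
λ = 2: algebraic multiplicity 2 (exponent in χ_B), largest block size 2 (exponent in m_B), 1 block (geometric multiplicity). This forces block sizes [2].

Jordan blocks: (-2, 3), (-2, 1), (2, 2)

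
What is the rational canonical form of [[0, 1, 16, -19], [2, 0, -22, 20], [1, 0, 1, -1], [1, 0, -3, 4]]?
The invariant factors of A (the non-unit diagonal entries of the Smith normal form of xI - A over ℚ[x]) are (x - 4)(x + 2)(x^2 - 3x + 4), each dividing the next. The characteristic polynomial is their product, (x - 4)(x + 2)(x^2 - 3x + 4).

The rational canonical form is the block-diagonal matrix of companion matrices C(f_i):
R = [[0, 0, 0, 32], [1, 0, 0, -16], [0, 1, 0, -2], [0, 0, 1, 5]].

Note the characteristic polynomial does not split into linear factors over ℚ, so A has no Jordan form over ℚ; the rational canonical form exists over any field.

R = [[0, 0, 0, 32], [1, 0, 0, -16], [0, 1, 0, -2], [0, 0, 1, 5]]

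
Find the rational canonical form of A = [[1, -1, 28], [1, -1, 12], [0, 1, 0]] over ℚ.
R = [[0, 0, 16], [1, 0, 12], [0, 1, 0]]

The invariant factors of A (the non-unit diagonal entries of the Smith normal form of xI - A over ℚ[x]) are (x - 4)(x + 2)^2, each dividing the next. The characteristic polynomial is their product, (x - 4)(x + 2)^2.

The rational canonical form is the block-diagonal matrix of companion matrices C(f_i):
R = [[0, 0, 16], [1, 0, 12], [0, 1, 0]].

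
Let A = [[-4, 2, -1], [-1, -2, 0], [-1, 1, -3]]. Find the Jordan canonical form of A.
J = [[-3, 1, 0], [0, -3, 1], [0, 0, -3]]

The characteristic polynomial is det(xI - A) = (x + 3)^3, so the eigenvalues are -3 (algebraic multiplicity 3).

For λ = -3: rank(A + 3I) = 2, rank((A + 3I)^2) = 1, rank((A + 3I)^3) = 0. The eigenspace has dimension 3 - 2 = 1, so there is 1 Jordan block; the rank sequence gives block sizes [3].

Assembling the blocks gives the Jordan form J above.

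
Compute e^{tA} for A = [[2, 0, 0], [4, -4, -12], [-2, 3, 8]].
A has Jordan form J = [[2, 1, 0], [0, 2, 0], [0, 0, 2]] with A = PJP^{-1}, so e^{tA} = P e^{tJ} P^{-1}.

For a Jordan block J_k(λ), e^{tJ_k(λ)} = e^{λt} · (I + tN + t^2 N^2/2! + ... + t^{k-1} N^{k-1}/(k-1)!) where N is the nilpotent superdiagonal part.

Assembling the blocks and conjugating back gives the entries of e^{tA} as shown above.

e^{tA} = [[e^{2*t}, 0, 0], [4*t*e^{2*t}, (1 - 6*t)*e^{2*t}, -12*t*e^{2*t}], [-2*t*e^{2*t}, 3*t*e^{2*t}, (6*t + 1)*e^{2*t}]]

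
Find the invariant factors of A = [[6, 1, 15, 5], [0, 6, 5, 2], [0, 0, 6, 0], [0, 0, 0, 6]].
The Jordan structure of A has elementary divisors (x - 6)^3, (x - 6). Arranging the block sizes at each eigenvalue in decreasing order and taking row products gives the invariant factors.

Invariant factors (smallest first, each dividing the next): x - 6, (x - 6)^3.

Check: the last factor (x - 6)^3 is the minimal polynomial, and the product (x - 6)^4 is the characteristic polynomial.

x - 6, (x - 6)^3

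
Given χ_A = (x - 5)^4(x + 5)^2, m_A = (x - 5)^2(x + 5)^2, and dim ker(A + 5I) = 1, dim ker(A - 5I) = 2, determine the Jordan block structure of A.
λ = -5: algebraic multiplicity 2 (exponent in χ_A), largest block size 2 (exponent in m_A), 1 block (geometric multiplicity). This forces block sizes [2].
λ = 5: algebraic multiplicity 4 (exponent in χ_A), largest block size 2 (exponent in m_A), 2 blocks (geometric multiplicity). These force block sizes [2, 2].

Jordan blocks: (-5, 2), (5, 2), (5, 2)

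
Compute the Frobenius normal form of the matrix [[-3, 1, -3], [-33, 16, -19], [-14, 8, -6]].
The invariant factors of A (the non-unit diagonal entries of the Smith normal form of xI - A over ℚ[x]) are (x - 4)(x^2 - 3x + 5), each dividing the next. The characteristic polynomial is their product, (x - 4)(x^2 - 3x + 5).

The rational canonical form is the block-diagonal matrix of companion matrices C(f_i):
R = [[0, 0, 20], [1, 0, -17], [0, 1, 7]].

Note the characteristic polynomial does not split into linear factors over ℚ, so A has no Jordan form over ℚ; the rational canonical form exists over any field.

R = [[0, 0, 20], [1, 0, -17], [0, 1, 7]]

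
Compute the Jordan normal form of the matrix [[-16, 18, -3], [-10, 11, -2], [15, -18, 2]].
J = [[-1, 1, 0], [0, -1, 0], [0, 0, -1]]

The characteristic polynomial is det(xI - A) = (x + 1)^3, so the eigenvalues are -1 (algebraic multiplicity 3).

For λ = -1: rank(A + I) = 1, rank((A + I)^2) = 0. The eigenspace has dimension 3 - 1 = 2, so there are 2 Jordan blocks; the rank sequence gives block sizes [2, 1].

Assembling the blocks gives the Jordan form J above.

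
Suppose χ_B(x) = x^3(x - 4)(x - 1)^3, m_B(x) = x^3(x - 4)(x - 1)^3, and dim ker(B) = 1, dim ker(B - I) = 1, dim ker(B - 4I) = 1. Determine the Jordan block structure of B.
Jordan blocks: (0, 3), (1, 3), (4, 1)

λ = 0: algebraic multiplicity 3 (exponent in χ_B), largest block size 3 (exponent in m_B), 1 block (geometric multiplicity). This forces block sizes [3].
λ = 1: algebraic multiplicity 3 (exponent in χ_B), largest block size 3 (exponent in m_B), 1 block (geometric multiplicity). This forces block sizes [3].
λ = 4: algebraic multiplicity 1 (exponent in χ_B), largest block size 1 (exponent in m_B), 1 block (geometric multiplicity). This forces block sizes [1].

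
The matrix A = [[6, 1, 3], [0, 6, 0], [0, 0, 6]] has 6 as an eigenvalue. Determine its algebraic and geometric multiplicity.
algebraic multiplicity 3, geometric multiplicity 2

The characteristic polynomial is (x - 6)^3, so the factor x - 6 appears with exponent 3: the algebraic multiplicity is 3.

rank(A - 6I) = 1, so the eigenspace has dimension 3 - 1 = 2: the geometric multiplicity is 2.

Since 2 < 3, A is not diagonalizable.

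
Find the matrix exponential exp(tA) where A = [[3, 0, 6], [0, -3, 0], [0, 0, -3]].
A has Jordan form J = [[-3, 0, 0], [0, -3, 0], [0, 0, 3]] with A = PJP^{-1}, so e^{tA} = P e^{tJ} P^{-1}.

For a Jordan block J_k(λ), e^{tJ_k(λ)} = e^{λt} · (I + tN + t^2 N^2/2! + ... + t^{k-1} N^{k-1}/(k-1)!) where N is the nilpotent superdiagonal part.

Assembling the blocks and conjugating back gives the entries of e^{tA} as shown above.

e^{tA} = [[e^{3*t}, 0, 2*sinh(3*t)], [0, e^{-3*t}, 0], [0, 0, e^{-3*t}]]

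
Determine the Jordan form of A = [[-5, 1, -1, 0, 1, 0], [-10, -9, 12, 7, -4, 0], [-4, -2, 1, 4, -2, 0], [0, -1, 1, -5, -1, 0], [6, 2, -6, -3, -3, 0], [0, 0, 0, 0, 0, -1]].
The characteristic polynomial is det(xI - A) = (x + 1)^2(x + 5)^4, so the eigenvalues are -5 (algebraic multiplicity 4), -1 (algebraic multiplicity 2).

For λ = -5: rank(A + 5I) = 4, rank((A + 5I)^2) = 3, rank((A + 5I)^3) = 2. The eigenspace has dimension 6 - 4 = 2, so there are 2 Jordan blocks; the rank sequence gives block sizes [3, 1].

For λ = -1: rank(A + I) = 4. The eigenspace has dimension 6 - 4 = 2, so there are 2 Jordan blocks; the rank sequence gives block sizes [1, 1].

Assembling the blocks gives the Jordan form J above.

J = [[-5, 1, 0, 0, 0, 0], [0, -5, 1, 0, 0, 0], [0, 0, -5, 0, 0, 0], [0, 0, 0, -5, 0, 0], [0, 0, 0, 0, -1, 0], [0, 0, 0, 0, 0, -1]]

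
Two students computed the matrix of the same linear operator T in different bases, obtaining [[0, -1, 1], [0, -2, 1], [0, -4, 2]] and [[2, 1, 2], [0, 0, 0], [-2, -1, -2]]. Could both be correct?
Both have characteristic polynomial x^3, but the minimal polynomial of A is x^3 while the minimal polynomial of B is x^2. The minimal polynomial is a similarity invariant, so A and B are not similar.

No.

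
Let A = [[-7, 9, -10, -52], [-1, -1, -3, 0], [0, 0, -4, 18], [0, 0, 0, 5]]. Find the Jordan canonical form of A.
The characteristic polynomial is det(xI - A) = (x - 5)(x + 4)^3, so the eigenvalues are -4 (algebraic multiplicity 3), 5 (algebraic multiplicity 1).

For λ = -4: rank(A + 4I) = 3, rank((A + 4I)^2) = 2, rank((A + 4I)^3) = 1. The eigenspace has dimension 4 - 3 = 1, so there is 1 Jordan block; the rank sequence gives block sizes [3].

For λ = 5: algebraic multiplicity 1 gives one 1×1 block.

Assembling the blocks gives the Jordan form J above.

J = [[-4, 1, 0, 0], [0, -4, 1, 0], [0, 0, -4, 0], [0, 0, 0, 5]]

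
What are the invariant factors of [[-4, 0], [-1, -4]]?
(x + 4)^2

The Jordan structure of A has elementary divisors (x + 4)^2. Arranging the block sizes at each eigenvalue in decreasing order and taking row products gives the invariant factors.

Invariant factors (smallest first, each dividing the next): (x + 4)^2.

Check: the last factor (x + 4)^2 is the minimal polynomial, and the product (x + 4)^2 is the characteristic polynomial.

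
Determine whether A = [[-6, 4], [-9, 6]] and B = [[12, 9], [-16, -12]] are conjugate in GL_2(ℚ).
Yes.

Two matrices over a field are similar if and only if they have the same invariant factors.

Both A and B have characteristic polynomial x^2 and minimal polynomial x^2. Computing further, both have invariant factors x^2. Hence A and B are similar.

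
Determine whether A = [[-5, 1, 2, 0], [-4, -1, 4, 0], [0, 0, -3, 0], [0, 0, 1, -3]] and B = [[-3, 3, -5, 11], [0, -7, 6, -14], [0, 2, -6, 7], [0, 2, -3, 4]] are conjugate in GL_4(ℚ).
Yes.

Two matrices over a field are similar if and only if they have the same invariant factors.

Both A and B have characteristic polynomial (x + 3)^4 and minimal polynomial (x + 3)^2. Computing further, both have invariant factors (x + 3)^2, (x + 3)^2. Hence A and B are similar.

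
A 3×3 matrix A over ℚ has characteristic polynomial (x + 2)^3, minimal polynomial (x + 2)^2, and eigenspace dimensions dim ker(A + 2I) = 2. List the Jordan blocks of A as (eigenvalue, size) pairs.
Jordan blocks: (-2, 2), (-2, 1)

λ = -2: algebraic multiplicity 3 (exponent in χ_A), largest block size 2 (exponent in m_A), 2 blocks (geometric multiplicity). These force block sizes [2, 1].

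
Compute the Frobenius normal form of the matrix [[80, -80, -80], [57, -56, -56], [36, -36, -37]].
The invariant factors of A (the non-unit diagonal entries of the Smith normal form of xI - A over ℚ[x]) are (x + 4)^2(x + 5), each dividing the next. The characteristic polynomial is their product, (x + 4)^2(x + 5).

The rational canonical form is the block-diagonal matrix of companion matrices C(f_i):
R = [[0, 0, -80], [1, 0, -56], [0, 1, -13]].

R = [[0, 0, -80], [1, 0, -56], [0, 1, -13]]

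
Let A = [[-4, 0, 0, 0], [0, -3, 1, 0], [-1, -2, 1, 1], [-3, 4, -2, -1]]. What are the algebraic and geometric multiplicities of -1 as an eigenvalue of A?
algebraic multiplicity 3, geometric multiplicity 1

The characteristic polynomial is (x + 1)^3(x + 4), so the factor x + 1 appears with exponent 3: the algebraic multiplicity is 3.

rank(A + I) = 3, so the eigenspace has dimension 4 - 3 = 1: the geometric multiplicity is 1.

Since 1 < 3, A is not diagonalizable.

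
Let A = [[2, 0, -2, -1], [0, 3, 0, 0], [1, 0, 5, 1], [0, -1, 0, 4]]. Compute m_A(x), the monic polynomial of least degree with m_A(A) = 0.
The characteristic polynomial factors as (x - 4)^2(x - 3)^2. The minimal polynomial is ∏(x - λ)^{k_λ} where k_λ is the size of the largest Jordan block at λ.

For λ = 3: rank(A - 3I) = 2, and the largest Jordan block has size 1 (the smallest k with rank((A - 3I)^k) = rank((A - 3I)^(k+1))).
For λ = 4: rank(A - 4I) = 3, and the largest Jordan block has size 2 (the smallest k with rank((A - 4I)^k) = rank((A - 4I)^(k+1))).

So m_A(x) = (x - 4)^2(x - 3).

m_A(x) = (x - 4)^2(x - 3)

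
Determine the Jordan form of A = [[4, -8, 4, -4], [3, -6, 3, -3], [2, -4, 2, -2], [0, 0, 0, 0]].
J = [[0, 1, 0, 0], [0, 0, 0, 0], [0, 0, 0, 0], [0, 0, 0, 0]]

The characteristic polynomial is det(xI - A) = x^4, so the eigenvalues are 0 (algebraic multiplicity 4).

For λ = 0: rank(A) = 1, rank(A^2) = 0. The eigenspace has dimension 4 - 1 = 3, so there are 3 Jordan blocks; the rank sequence gives block sizes [2, 1, 1].

Assembling the blocks gives the Jordan form J above.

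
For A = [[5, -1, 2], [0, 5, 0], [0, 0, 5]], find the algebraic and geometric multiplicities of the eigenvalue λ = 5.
algebraic multiplicity 3, geometric multiplicity 2

The characteristic polynomial is (x - 5)^3, so the factor x - 5 appears with exponent 3: the algebraic multiplicity is 3.

rank(A - 5I) = 1, so the eigenspace has dimension 3 - 1 = 2: the geometric multiplicity is 2.

Since 2 < 3, A is not diagonalizable.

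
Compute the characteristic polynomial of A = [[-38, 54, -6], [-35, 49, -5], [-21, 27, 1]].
χ_A(x) = (x - 4)^3

xI - A = [[x + 38, -54, 6], [35, x - 49, 5], [21, -27, x - 1]].

Expanding det(xI - A) along the first row:
det(xI - A) = + (x + 38)·det([[x - 49, 5], [-27, x - 1]]) - (-54)·det([[35, 5], [21, x - 1]]) + (6)·det([[35, x - 49], [21, -27]]).

Evaluating gives χ_A(x) = x^3 - 12x^2 + 48x - 64 = (x - 4)^3.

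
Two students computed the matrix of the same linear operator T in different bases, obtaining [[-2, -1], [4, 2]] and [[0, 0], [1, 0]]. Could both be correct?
Two matrices over a field are similar if and only if they have the same invariant factors.

Both A and B have characteristic polynomial x^2 and minimal polynomial x^2. Computing further, both have invariant factors x^2. Hence A and B are similar.

Yes.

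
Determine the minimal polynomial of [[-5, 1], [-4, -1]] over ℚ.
The characteristic polynomial factors as (x + 3)^2. The minimal polynomial is ∏(x - λ)^{k_λ} where k_λ is the size of the largest Jordan block at λ.

For λ = -3: rank(A + 3I) = 1, and the largest Jordan block has size 2 (the smallest k with rank((A + 3I)^k) = rank((A + 3I)^(k+1))).

So m_A(x) = (x + 3)^2.

m_A(x) = (x + 3)^2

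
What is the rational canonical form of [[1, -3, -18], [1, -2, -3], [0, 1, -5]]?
The invariant factors of A (the non-unit diagonal entries of the Smith normal form of xI - A over ℚ[x]) are (x + 5)(x^2 + x + 4), each dividing the next. The characteristic polynomial is their product, (x + 5)(x^2 + x + 4).

The rational canonical form is the block-diagonal matrix of companion matrices C(f_i):
R = [[0, 0, -20], [1, 0, -9], [0, 1, -6]].

Note the characteristic polynomial does not split into linear factors over ℚ, so A has no Jordan form over ℚ; the rational canonical form exists over any field.

R = [[0, 0, -20], [1, 0, -9], [0, 1, -6]]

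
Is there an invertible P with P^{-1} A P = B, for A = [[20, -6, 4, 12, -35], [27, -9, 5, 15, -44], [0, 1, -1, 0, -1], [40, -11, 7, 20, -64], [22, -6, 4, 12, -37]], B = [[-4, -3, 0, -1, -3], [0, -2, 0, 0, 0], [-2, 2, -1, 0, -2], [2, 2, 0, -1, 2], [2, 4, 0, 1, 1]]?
Both have characteristic polynomial (x + 1)^3(x + 2)^2, but the minimal polynomial of A is (x + 1)^2(x + 2) while the minimal polynomial of B is (x + 1)^2(x + 2)^2. The minimal polynomial is a similarity invariant, so A and B are not similar.

No.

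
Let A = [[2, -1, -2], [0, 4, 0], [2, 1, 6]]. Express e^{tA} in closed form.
A has Jordan form J = [[4, 1, 0], [0, 4, 0], [0, 0, 4]] with A = PJP^{-1}, so e^{tA} = P e^{tJ} P^{-1}.

For a Jordan block J_k(λ), e^{tJ_k(λ)} = e^{λt} · (I + tN + t^2 N^2/2! + ... + t^{k-1} N^{k-1}/(k-1)!) where N is the nilpotent superdiagonal part.

Assembling the blocks and conjugating back gives the entries of e^{tA} as shown above.

e^{tA} = [[(1 - 2*t)*e^{4*t}, -t*e^{4*t}, -2*t*e^{4*t}], [0, e^{4*t}, 0], [2*t*e^{4*t}, t*e^{4*t}, (2*t + 1)*e^{4*t}]]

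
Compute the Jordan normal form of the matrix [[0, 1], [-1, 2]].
J = [[1, 1], [0, 1]]

The characteristic polynomial is det(xI - A) = (x - 1)^2, so the eigenvalues are 1 (algebraic multiplicity 2).

For λ = 1: rank(A - I) = 1, rank((A - I)^2) = 0. The eigenspace has dimension 2 - 1 = 1, so there is 1 Jordan block; the rank sequence gives block sizes [2].

Assembling the blocks gives the Jordan form J above.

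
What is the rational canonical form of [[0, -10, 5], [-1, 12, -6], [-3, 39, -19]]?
R = [[0, 0, -5], [1, 0, -11], [0, 1, -7]]

The invariant factors of A (the non-unit diagonal entries of the Smith normal form of xI - A over ℚ[x]) are (x + 1)^2(x + 5), each dividing the next. The characteristic polynomial is their product, (x + 1)^2(x + 5).

The rational canonical form is the block-diagonal matrix of companion matrices C(f_i):
R = [[0, 0, -5], [1, 0, -11], [0, 1, -7]].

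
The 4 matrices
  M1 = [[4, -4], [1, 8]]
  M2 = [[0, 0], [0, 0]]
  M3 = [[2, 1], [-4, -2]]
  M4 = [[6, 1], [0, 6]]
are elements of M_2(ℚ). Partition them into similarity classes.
Characteristic polynomials: χ_{M1} = (x - 6)^2, χ_{M2} = x^2, χ_{M3} = x^2, χ_{M4} = (x - 6)^2.

{M1, M4}: invariant factors (x - 6)^2.

{M2}: invariant factors x, x.

{M3}: invariant factors x^2.

Matrices are similar if and only if their invariant-factor lists agree; the partition into similarity classes is {M1, M4}, {M2}, {M3}.

3 classes: {M1, M4}, {M2}, {M3}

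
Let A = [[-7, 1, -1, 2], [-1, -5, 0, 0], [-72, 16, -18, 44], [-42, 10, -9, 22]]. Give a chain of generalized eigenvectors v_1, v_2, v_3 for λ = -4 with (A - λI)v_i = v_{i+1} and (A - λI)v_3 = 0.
v_1 = [[0, -1, -1, 0]]^T, v_2 = [[0, 1, -2, -1]]^T, v_3 = [[1, -1, 0, 2]]^T

We seek v_1 ∈ ker((A + 4I)^3) \ ker((A + 4I)^2), then set v_{i+1} = (A + 4I) v_i.

One such chain is v_1 = [[0, -1, -1, 0]]^T, v_2 = [[0, 1, -2, -1]]^T, v_3 = [[1, -1, 0, 2]]^T. Check: (A + 4I) v_3 = [[0, 0, 0, 0]]^T = 0.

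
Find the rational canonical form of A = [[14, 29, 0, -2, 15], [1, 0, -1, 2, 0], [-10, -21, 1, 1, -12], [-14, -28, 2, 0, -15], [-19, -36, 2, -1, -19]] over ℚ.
The invariant factors of A (the non-unit diagonal entries of the Smith normal form of xI - A over ℚ[x]) are x(x + 4)(x^3 - x - 3), each dividing the next. The characteristic polynomial is their product, x(x + 4)(x^3 - x - 3).

The rational canonical form is the block-diagonal matrix of companion matrices C(f_i):
R = [[0, 0, 0, 0, 0], [1, 0, 0, 0, 12], [0, 1, 0, 0, 7], [0, 0, 1, 0, 1], [0, 0, 0, 1, -4]].

Note the characteristic polynomial does not split into linear factors over ℚ, so A has no Jordan form over ℚ; the rational canonical form exists over any field.

R = [[0, 0, 0, 0, 0], [1, 0, 0, 0, 12], [0, 1, 0, 0, 7], [0, 0, 1, 0, 1], [0, 0, 0, 1, -4]]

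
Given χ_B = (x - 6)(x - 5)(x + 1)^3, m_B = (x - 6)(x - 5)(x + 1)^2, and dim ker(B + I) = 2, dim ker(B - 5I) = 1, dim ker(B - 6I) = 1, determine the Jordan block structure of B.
Jordan blocks: (-1, 2), (-1, 1), (5, 1), (6, 1)

λ = -1: algebraic multiplicity 3 (exponent in χ_B), largest block size 2 (exponent in m_B), 2 blocks (geometric multiplicity). These force block sizes [2, 1].
λ = 5: algebraic multiplicity 1 (exponent in χ_B), largest block size 1 (exponent in m_B), 1 block (geometric multiplicity). This forces block sizes [1].
λ = 6: algebraic multiplicity 1 (exponent in χ_B), largest block size 1 (exponent in m_B), 1 block (geometric multiplicity). This forces block sizes [1].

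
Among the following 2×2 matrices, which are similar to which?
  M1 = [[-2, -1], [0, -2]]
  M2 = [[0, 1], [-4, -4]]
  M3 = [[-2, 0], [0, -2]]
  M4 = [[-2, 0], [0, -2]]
2 classes: {M1, M2}, {M3, M4}

Characteristic polynomials: χ_{M1} = (x + 2)^2, χ_{M2} = (x + 2)^2, χ_{M3} = (x + 2)^2, χ_{M4} = (x + 2)^2.

{M1, M2}: invariant factors (x + 2)^2.

{M3, M4}: invariant factors x + 2, x + 2.

Matrices are similar if and only if their invariant-factor lists agree; the partition into similarity classes is {M1, M2}, {M3, M4}.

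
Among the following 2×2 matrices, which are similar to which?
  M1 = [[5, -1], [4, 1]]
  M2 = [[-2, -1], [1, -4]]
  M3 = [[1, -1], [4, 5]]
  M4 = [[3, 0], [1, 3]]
Characteristic polynomials: χ_{M1} = (x - 3)^2, χ_{M2} = (x + 3)^2, χ_{M3} = (x - 3)^2, χ_{M4} = (x - 3)^2.

{M1, M3, M4}: invariant factors (x - 3)^2.

{M2}: invariant factors (x + 3)^2.

Matrices are similar if and only if their invariant-factor lists agree; the partition into similarity classes is {M1, M3, M4}, {M2}.

2 classes: {M1, M3, M4}, {M2}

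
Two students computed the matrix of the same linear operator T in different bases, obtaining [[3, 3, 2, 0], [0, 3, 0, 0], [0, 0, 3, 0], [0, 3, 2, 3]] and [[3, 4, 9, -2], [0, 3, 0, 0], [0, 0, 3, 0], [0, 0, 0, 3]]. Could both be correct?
Yes.

Two matrices over a field are similar if and only if they have the same invariant factors.

Both A and B have characteristic polynomial (x - 3)^4 and minimal polynomial (x - 3)^2. Computing further, both have invariant factors x - 3, x - 3, (x - 3)^2. Hence A and B are similar.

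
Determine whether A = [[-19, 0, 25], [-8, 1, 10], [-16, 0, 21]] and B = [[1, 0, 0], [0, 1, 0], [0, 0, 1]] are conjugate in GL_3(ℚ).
Both have characteristic polynomial (x - 1)^3, but the minimal polynomial of A is (x - 1)^2 while the minimal polynomial of B is x - 1. The minimal polynomial is a similarity invariant, so A and B are not similar.

No.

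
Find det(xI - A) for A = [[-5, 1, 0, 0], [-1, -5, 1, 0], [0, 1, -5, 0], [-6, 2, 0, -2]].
χ_A(x) = (x + 2)(x + 5)^3

xI - A = [[x + 5, -1, 0, 0], [1, x + 5, -1, 0], [0, -1, x + 5, 0], [6, -2, 0, x + 2]].

Expanding det(xI - A) along the first row:
det(xI - A) = + (x + 5)·det([[x + 5, -1, 0], [-1, x + 5, 0], [-2, 0, x + 2]]) - (-1)·det([[1, -1, 0], [0, x + 5, 0], [6, 0, x + 2]]) + (0)·det([[1, x + 5, 0], [0, -1, 0], [6, -2, x + 2]]) - (0)·det([[1, x + 5, -1], [0, -1, x + 5], [6, -2, 0]]).

Evaluating gives χ_A(x) = x^4 + 17x^3 + 105x^2 + 275x + 250 = (x + 2)(x + 5)^3.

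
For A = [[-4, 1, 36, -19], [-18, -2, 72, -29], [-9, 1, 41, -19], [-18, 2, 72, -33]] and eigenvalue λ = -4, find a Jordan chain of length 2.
v_1 = [[0, 1, 0, 0]]^T, v_2 = [[1, 2, 1, 2]]^T

We seek v_1 ∈ ker((A + 4I)^2) \ ker(A + 4I), then set v_{i+1} = (A + 4I) v_i.

One such chain is v_1 = [[0, 1, 0, 0]]^T, v_2 = [[1, 2, 1, 2]]^T. Check: (A + 4I) v_2 = [[0, 0, 0, 0]]^T = 0.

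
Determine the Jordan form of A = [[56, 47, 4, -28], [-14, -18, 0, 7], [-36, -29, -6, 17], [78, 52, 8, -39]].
The characteristic polynomial is det(xI - A) = (x - 3)(x + 2)(x + 4)^2, so the eigenvalues are -4 (algebraic multiplicity 2), -2 (algebraic multiplicity 1), 3 (algebraic multiplicity 1).

For λ = -4: rank(A + 4I) = 3, rank((A + 4I)^2) = 2. The eigenspace has dimension 4 - 3 = 1, so there is 1 Jordan block; the rank sequence gives block sizes [2].

For λ = -2: algebraic multiplicity 1 gives one 1×1 block.

For λ = 3: algebraic multiplicity 1 gives one 1×1 block.

Assembling the blocks gives the Jordan form J above.

J = [[-4, 1, 0, 0], [0, -4, 0, 0], [0, 0, -2, 0], [0, 0, 0, 3]]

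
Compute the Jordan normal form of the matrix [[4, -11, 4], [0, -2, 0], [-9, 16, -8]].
The characteristic polynomial is det(xI - A) = (x + 2)^3, so the eigenvalues are -2 (algebraic multiplicity 3).

For λ = -2: rank(A + 2I) = 2, rank((A + 2I)^2) = 1, rank((A + 2I)^3) = 0. The eigenspace has dimension 3 - 2 = 1, so there is 1 Jordan block; the rank sequence gives block sizes [3].

Assembling the blocks gives the Jordan form J above.

J = [[-2, 1, 0], [0, -2, 1], [0, 0, -2]]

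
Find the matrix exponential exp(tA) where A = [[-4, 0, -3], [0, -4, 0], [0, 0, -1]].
A has Jordan form J = [[-4, 0, 0], [0, -4, 0], [0, 0, -1]] with A = PJP^{-1}, so e^{tA} = P e^{tJ} P^{-1}.

For a Jordan block J_k(λ), e^{tJ_k(λ)} = e^{λt} · (I + tN + t^2 N^2/2! + ... + t^{k-1} N^{k-1}/(k-1)!) where N is the nilpotent superdiagonal part.

Assembling the blocks and conjugating back gives the entries of e^{tA} as shown above.

e^{tA} = [[e^{-4*t}, 0, (1 - e^{3*t})*e^{-4*t}], [0, e^{-4*t}, 0], [0, 0, e^{-t}]]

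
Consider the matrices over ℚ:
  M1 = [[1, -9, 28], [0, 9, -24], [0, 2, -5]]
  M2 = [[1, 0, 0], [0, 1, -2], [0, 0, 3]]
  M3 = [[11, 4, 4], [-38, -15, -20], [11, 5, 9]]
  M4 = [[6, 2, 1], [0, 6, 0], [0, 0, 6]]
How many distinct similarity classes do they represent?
Characteristic polynomials: χ_{M1} = (x - 3)(x - 1)^2, χ_{M2} = (x - 3)(x - 1)^2, χ_{M3} = (x - 3)(x - 1)^2, χ_{M4} = (x - 6)^3.

{M1, M3}: invariant factors (x - 3)(x - 1)^2.

{M2}: invariant factors x - 1, (x - 3)(x - 1).

{M4}: invariant factors x - 6, (x - 6)^2.

Matrices are similar if and only if their invariant-factor lists agree; the partition into similarity classes is {M1, M3}, {M2}, {M4}.

3 classes: {M1, M3}, {M2}, {M4}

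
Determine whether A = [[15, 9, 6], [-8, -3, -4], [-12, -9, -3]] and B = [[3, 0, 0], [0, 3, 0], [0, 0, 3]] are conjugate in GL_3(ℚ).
No.

Both have characteristic polynomial (x - 3)^3, but the minimal polynomial of A is (x - 3)^2 while the minimal polynomial of B is x - 3. The minimal polynomial is a similarity invariant, so A and B are not similar.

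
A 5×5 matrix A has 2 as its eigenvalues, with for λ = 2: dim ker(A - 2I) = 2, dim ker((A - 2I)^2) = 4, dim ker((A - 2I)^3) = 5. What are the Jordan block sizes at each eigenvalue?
λ = 2: successive nullity increments [2, 2, 1] count blocks of size ≥ k; block sizes are [3, 2].

Jordan blocks: (2, 3), (2, 2)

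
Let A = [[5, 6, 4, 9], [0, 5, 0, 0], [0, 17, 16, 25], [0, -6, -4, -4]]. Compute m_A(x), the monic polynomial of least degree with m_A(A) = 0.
m_A(x) = (x - 6)^2(x - 5)

The characteristic polynomial factors as (x - 6)^2(x - 5)^2. The minimal polynomial is ∏(x - λ)^{k_λ} where k_λ is the size of the largest Jordan block at λ.

For λ = 5: rank(A - 5I) = 2, and the largest Jordan block has size 1 (the smallest k with rank((A - 5I)^k) = rank((A - 5I)^(k+1))).
For λ = 6: rank(A - 6I) = 3, and the largest Jordan block has size 2 (the smallest k with rank((A - 6I)^k) = rank((A - 6I)^(k+1))).

So m_A(x) = (x - 6)^2(x - 5).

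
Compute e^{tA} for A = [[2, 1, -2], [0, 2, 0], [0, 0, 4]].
e^{tA} = [[e^{2*t}, t*e^{2*t}, -e^{4*t} + e^{2*t}], [0, e^{2*t}, 0], [0, 0, e^{4*t}]]

A has Jordan form J = [[2, 1, 0], [0, 2, 0], [0, 0, 4]] with A = PJP^{-1}, so e^{tA} = P e^{tJ} P^{-1}.

For a Jordan block J_k(λ), e^{tJ_k(λ)} = e^{λt} · (I + tN + t^2 N^2/2! + ... + t^{k-1} N^{k-1}/(k-1)!) where N is the nilpotent superdiagonal part.

Assembling the blocks and conjugating back gives the entries of e^{tA} as shown above.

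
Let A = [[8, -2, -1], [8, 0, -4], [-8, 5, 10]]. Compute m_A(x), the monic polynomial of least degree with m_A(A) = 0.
m_A(x) = (x - 6)^3

The characteristic polynomial factors as (x - 6)^3. The minimal polynomial is ∏(x - λ)^{k_λ} where k_λ is the size of the largest Jordan block at λ.

For λ = 6: rank(A - 6I) = 2, and the largest Jordan block has size 3 (the smallest k with rank((A - 6I)^k) = rank((A - 6I)^(k+1))).

So m_A(x) = (x - 6)^3.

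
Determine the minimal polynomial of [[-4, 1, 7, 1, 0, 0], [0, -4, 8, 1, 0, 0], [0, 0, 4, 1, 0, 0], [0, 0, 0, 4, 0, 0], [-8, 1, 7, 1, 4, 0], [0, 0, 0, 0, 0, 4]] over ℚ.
The characteristic polynomial factors as (x - 4)^4(x + 4)^2. The minimal polynomial is ∏(x - λ)^{k_λ} where k_λ is the size of the largest Jordan block at λ.

For λ = -4: rank(A + 4I) = 5, and the largest Jordan block has size 2 (the smallest k with rank((A + 4I)^k) = rank((A + 4I)^(k+1))).
For λ = 4: rank(A - 4I) = 3, and the largest Jordan block has size 2 (the smallest k with rank((A - 4I)^k) = rank((A - 4I)^(k+1))).

So m_A(x) = (x - 4)^2(x + 4)^2.

m_A(x) = (x - 4)^2(x + 4)^2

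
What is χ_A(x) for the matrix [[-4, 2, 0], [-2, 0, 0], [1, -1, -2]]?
xI - A = [[x + 4, -2, 0], [2, x, 0], [-1, 1, x + 2]].

Expanding det(xI - A) along the first row:
det(xI - A) = + (x + 4)·det([[x, 0], [1, x + 2]]) - (-2)·det([[2, 0], [-1, x + 2]]) + (0)·det([[2, x], [-1, 1]]).

Evaluating gives χ_A(x) = x^3 + 6x^2 + 12x + 8 = (x + 2)^3.

χ_A(x) = (x + 2)^3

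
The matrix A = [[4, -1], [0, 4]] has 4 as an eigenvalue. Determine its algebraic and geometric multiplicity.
algebraic multiplicity 2, geometric multiplicity 1

The characteristic polynomial is (x - 4)^2, so the factor x - 4 appears with exponent 2: the algebraic multiplicity is 2.

rank(A - 4I) = 1, so the eigenspace has dimension 2 - 1 = 1: the geometric multiplicity is 1.

Since 1 < 2, A is not diagonalizable.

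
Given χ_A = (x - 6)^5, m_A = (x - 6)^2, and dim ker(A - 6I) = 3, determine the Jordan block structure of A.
Jordan blocks: (6, 2), (6, 2), (6, 1)

λ = 6: algebraic multiplicity 5 (exponent in χ_A), largest block size 2 (exponent in m_A), 3 blocks (geometric multiplicity). These force block sizes [2, 2, 1].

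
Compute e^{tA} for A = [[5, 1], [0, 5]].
A has Jordan form J = [[5, 1], [0, 5]] with A = PJP^{-1}, so e^{tA} = P e^{tJ} P^{-1}.

For a Jordan block J_k(λ), e^{tJ_k(λ)} = e^{λt} · (I + tN + t^2 N^2/2! + ... + t^{k-1} N^{k-1}/(k-1)!) where N is the nilpotent superdiagonal part.

Assembling the blocks and conjugating back gives the entries of e^{tA} as shown above.

e^{tA} = [[e^{5*t}, t*e^{5*t}], [0, e^{5*t}]]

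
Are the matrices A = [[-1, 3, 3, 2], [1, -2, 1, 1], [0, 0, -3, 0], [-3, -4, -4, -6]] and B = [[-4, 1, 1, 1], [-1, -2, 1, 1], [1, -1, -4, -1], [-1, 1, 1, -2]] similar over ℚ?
No.

Both have characteristic polynomial (x + 3)^4, but the minimal polynomial of A is (x + 3)^3 while the minimal polynomial of B is (x + 3)^2. The minimal polynomial is a similarity invariant, so A and B are not similar.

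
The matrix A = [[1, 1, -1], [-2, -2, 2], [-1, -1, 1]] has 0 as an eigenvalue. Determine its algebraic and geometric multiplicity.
algebraic multiplicity 3, geometric multiplicity 2

The characteristic polynomial is x^3, so the factor x appears with exponent 3: the algebraic multiplicity is 3.

rank(A) = 1, so the eigenspace has dimension 3 - 1 = 2: the geometric multiplicity is 2.

Since 2 < 3, A is not diagonalizable.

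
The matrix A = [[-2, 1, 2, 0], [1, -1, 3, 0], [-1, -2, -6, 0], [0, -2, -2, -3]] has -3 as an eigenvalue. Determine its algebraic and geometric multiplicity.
algebraic multiplicity 4, geometric multiplicity 2

The characteristic polynomial is (x + 3)^4, so the factor x + 3 appears with exponent 4: the algebraic multiplicity is 4.

rank(A + 3I) = 2, so the eigenspace has dimension 4 - 2 = 2: the geometric multiplicity is 2.

Since 2 < 4, A is not diagonalizable.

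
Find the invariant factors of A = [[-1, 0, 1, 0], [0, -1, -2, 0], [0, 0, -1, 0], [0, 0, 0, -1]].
The Jordan structure of A has elementary divisors (x + 1)^2, (x + 1), (x + 1). Arranging the block sizes at each eigenvalue in decreasing order and taking row products gives the invariant factors.

Invariant factors (smallest first, each dividing the next): x + 1, x + 1, (x + 1)^2.

Check: the last factor (x + 1)^2 is the minimal polynomial, and the product (x + 1)^4 is the characteristic polynomial.

x + 1, x + 1, (x + 1)^2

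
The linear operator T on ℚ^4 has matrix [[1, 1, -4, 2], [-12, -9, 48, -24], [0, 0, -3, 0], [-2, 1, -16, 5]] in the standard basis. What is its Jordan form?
J = [[-3, 1, 0, 0], [0, -3, 0, 0], [0, 0, -3, 0], [0, 0, 0, 3]]

The characteristic polynomial is det(xI - A) = (x - 3)(x + 3)^3, so the eigenvalues are -3 (algebraic multiplicity 3), 3 (algebraic multiplicity 1).

For λ = -3: rank(A + 3I) = 2, rank((A + 3I)^2) = 1. The eigenspace has dimension 4 - 2 = 2, so there are 2 Jordan blocks; the rank sequence gives block sizes [2, 1].

For λ = 3: algebraic multiplicity 1 gives one 1×1 block.

Assembling the blocks gives the Jordan form J above.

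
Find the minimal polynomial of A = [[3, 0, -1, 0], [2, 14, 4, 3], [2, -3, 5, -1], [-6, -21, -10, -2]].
m_A(x) = (x - 5)^3

The characteristic polynomial factors as (x - 5)^4. The minimal polynomial is ∏(x - λ)^{k_λ} where k_λ is the size of the largest Jordan block at λ.

For λ = 5: rank(A - 5I) = 2, and the largest Jordan block has size 3 (the smallest k with rank((A - 5I)^k) = rank((A - 5I)^(k+1))).

So m_A(x) = (x - 5)^3.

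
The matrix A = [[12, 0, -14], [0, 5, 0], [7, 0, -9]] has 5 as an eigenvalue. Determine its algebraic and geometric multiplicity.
algebraic multiplicity 2, geometric multiplicity 2

The characteristic polynomial is (x - 5)^2(x + 2), so the factor x - 5 appears with exponent 2: the algebraic multiplicity is 2.

rank(A - 5I) = 1, so the eigenspace has dimension 3 - 1 = 2: the geometric multiplicity is 2.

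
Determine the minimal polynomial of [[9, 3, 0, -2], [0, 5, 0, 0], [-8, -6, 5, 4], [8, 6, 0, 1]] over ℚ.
The characteristic polynomial factors as (x - 5)^4. The minimal polynomial is ∏(x - λ)^{k_λ} where k_λ is the size of the largest Jordan block at λ.

For λ = 5: rank(A - 5I) = 1, and the largest Jordan block has size 2 (the smallest k with rank((A - 5I)^k) = rank((A - 5I)^(k+1))).

So m_A(x) = (x - 5)^2.

m_A(x) = (x - 5)^2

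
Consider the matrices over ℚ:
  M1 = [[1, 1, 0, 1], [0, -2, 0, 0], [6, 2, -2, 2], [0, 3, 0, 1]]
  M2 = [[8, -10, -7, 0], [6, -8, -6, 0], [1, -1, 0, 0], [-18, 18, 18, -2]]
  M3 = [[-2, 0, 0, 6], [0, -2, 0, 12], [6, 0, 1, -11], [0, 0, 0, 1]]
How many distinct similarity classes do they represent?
Characteristic polynomials: χ_{M1} = (x - 1)^2(x + 2)^2, χ_{M2} = (x - 1)^2(x + 2)^2, χ_{M3} = (x - 1)^2(x + 2)^2.

{M1, M2, M3}: invariant factors x + 2, (x - 1)^2(x + 2).

Matrices are similar if and only if their invariant-factor lists agree; the partition into similarity classes is {M1, M2, M3}.

1 class: {M1, M2, M3}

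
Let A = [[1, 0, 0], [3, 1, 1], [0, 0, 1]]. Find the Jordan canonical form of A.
J = [[1, 1, 0], [0, 1, 0], [0, 0, 1]]

The characteristic polynomial is det(xI - A) = (x - 1)^3, so the eigenvalues are 1 (algebraic multiplicity 3).

For λ = 1: rank(A - I) = 1, rank((A - I)^2) = 0. The eigenspace has dimension 3 - 1 = 2, so there are 2 Jordan blocks; the rank sequence gives block sizes [2, 1].

Assembling the blocks gives the Jordan form J above.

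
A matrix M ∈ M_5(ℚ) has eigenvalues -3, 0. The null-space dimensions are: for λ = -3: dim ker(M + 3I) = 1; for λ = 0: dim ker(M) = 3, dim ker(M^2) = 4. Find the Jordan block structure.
λ = -3: successive nullity increments [1] count blocks of size ≥ k; block sizes are [1].
λ = 0: successive nullity increments [3, 1] count blocks of size ≥ k; block sizes are [2, 1, 1].

Jordan blocks: (-3, 1), (0, 2), (0, 1), (0, 1)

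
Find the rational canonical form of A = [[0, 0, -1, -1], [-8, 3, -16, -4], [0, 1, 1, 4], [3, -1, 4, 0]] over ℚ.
R = [[0, 0, 0, -1], [1, 0, 0, -4], [0, 1, 0, -2], [0, 0, 1, 4]]

The invariant factors of A (the non-unit diagonal entries of the Smith normal form of xI - A over ℚ[x]) are (x^2 - 2x - 1)^2, each dividing the next. The characteristic polynomial is their product, (x^2 - 2x - 1)^2.

The rational canonical form is the block-diagonal matrix of companion matrices C(f_i):
R = [[0, 0, 0, -1], [1, 0, 0, -4], [0, 1, 0, -2], [0, 0, 1, 4]].

Note the characteristic polynomial does not split into linear factors over ℚ, so A has no Jordan form over ℚ; the rational canonical form exists over any field.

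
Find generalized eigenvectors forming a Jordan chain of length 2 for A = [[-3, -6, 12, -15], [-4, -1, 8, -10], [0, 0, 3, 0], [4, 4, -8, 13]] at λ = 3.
v_1 = [[2, 1, 0, -1]]^T, v_2 = [[-3, -2, 0, 2]]^T

We seek v_1 ∈ ker((A - 3I)^2) \ ker(A - 3I), then set v_{i+1} = (A - 3I) v_i.

One such chain is v_1 = [[2, 1, 0, -1]]^T, v_2 = [[-3, -2, 0, 2]]^T. Check: (A - 3I) v_2 = [[0, 0, 0, 0]]^T = 0.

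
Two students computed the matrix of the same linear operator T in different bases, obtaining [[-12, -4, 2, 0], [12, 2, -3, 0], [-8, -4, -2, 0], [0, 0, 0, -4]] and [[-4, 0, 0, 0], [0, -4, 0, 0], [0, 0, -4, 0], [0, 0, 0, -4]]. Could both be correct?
Both have characteristic polynomial (x + 4)^4, but the minimal polynomial of A is (x + 4)^2 while the minimal polynomial of B is x + 4. The minimal polynomial is a similarity invariant, so A and B are not similar.

No.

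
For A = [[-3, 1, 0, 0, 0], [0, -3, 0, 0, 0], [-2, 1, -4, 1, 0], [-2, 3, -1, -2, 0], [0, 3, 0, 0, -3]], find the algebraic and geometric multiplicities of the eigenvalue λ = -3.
algebraic multiplicity 5, geometric multiplicity 3

The characteristic polynomial is (x + 3)^5, so the factor x + 3 appears with exponent 5: the algebraic multiplicity is 5.

rank(A + 3I) = 2, so the eigenspace has dimension 5 - 2 = 3: the geometric multiplicity is 3.

Since 3 < 5, A is not diagonalizable.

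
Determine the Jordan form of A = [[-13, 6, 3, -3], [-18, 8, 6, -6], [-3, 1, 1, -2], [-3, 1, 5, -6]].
J = [[-4, 0, 0, 0], [0, -4, 0, 0], [0, 0, -1, 1], [0, 0, 0, -1]]

The characteristic polynomial is det(xI - A) = (x + 1)^2(x + 4)^2, so the eigenvalues are -4 (algebraic multiplicity 2), -1 (algebraic multiplicity 2).

For λ = -4: rank(A + 4I) = 2. The eigenspace has dimension 4 - 2 = 2, so there are 2 Jordan blocks; the rank sequence gives block sizes [1, 1].

For λ = -1: rank(A + I) = 3, rank((A + I)^2) = 2. The eigenspace has dimension 4 - 3 = 1, so there is 1 Jordan block; the rank sequence gives block sizes [2].

Assembling the blocks gives the Jordan form J above.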